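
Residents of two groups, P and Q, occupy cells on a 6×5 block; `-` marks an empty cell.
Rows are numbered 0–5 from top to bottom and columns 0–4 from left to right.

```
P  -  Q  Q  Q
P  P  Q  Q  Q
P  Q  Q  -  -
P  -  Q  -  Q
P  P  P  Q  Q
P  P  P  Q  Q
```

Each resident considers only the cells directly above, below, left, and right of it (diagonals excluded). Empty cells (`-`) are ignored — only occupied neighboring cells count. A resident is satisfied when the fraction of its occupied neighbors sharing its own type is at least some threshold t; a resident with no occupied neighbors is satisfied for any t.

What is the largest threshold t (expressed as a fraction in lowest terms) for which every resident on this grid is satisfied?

1/3

(0,0)P 1/1
(0,2)Q 2/2
(0,3)Q 3/3
(0,4)Q 2/2
(1,0)P 3/3
(1,1)P 1/3
(1,2)Q 3/4
(1,3)Q 3/3
(1,4)Q 2/2
(2,0)P 2/3
(2,1)Q 1/3
(2,2)Q 3/3
(3,0)P 2/2
(3,2)Q 1/2
(3,4)Q 1/1
(4,0)P 3/3
(4,1)P 3/3
(4,2)P 2/4
(4,3)Q 2/3
(4,4)Q 3/3
(5,0)P 2/2
(5,1)P 3/3
(5,2)P 2/3
(5,3)Q 2/3
(5,4)Q 2/2
The smallest same-type fraction is 1/3 at (1,1), which reduces to 1/3. Any threshold above that leaves this resident unsatisfied.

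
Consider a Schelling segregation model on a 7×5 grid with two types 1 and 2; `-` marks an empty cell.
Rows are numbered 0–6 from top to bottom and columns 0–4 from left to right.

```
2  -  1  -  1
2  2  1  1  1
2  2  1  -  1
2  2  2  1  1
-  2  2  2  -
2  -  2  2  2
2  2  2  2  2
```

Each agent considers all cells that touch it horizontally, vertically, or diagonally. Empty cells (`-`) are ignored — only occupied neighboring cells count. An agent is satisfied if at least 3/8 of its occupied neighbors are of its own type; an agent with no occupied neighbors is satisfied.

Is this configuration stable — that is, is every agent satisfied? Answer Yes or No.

Yes

Row 0: (0,0)2 2/2 satisfied · (0,2)1 2/3 satisfied · (0,4)1 2/2 satisfied
Row 1: (1,0)2 4/4 satisfied · (1,1)2 4/7 satisfied · (1,2)1 3/5 satisfied · (1,3)1 6/6 satisfied · (1,4)1 3/3 satisfied
Row 2: (2,0)2 5/5 satisfied · (2,1)2 6/8 satisfied · (2,2)1 3/7 satisfied · (2,4)1 4/4 satisfied
Row 3: (3,0)2 4/4 satisfied · (3,1)2 6/7 satisfied · (3,2)2 5/7 satisfied · (3,3)1 3/6 satisfied · (3,4)1 2/3 satisfied
Row 4: (4,1)2 6/6 satisfied · (4,2)2 6/7 satisfied · (4,3)2 5/7 satisfied
Row 5: (5,0)2 3/3 satisfied · (5,2)2 7/7 satisfied · (5,3)2 7/7 satisfied · (5,4)2 4/4 satisfied
Row 6: (6,0)2 2/2 satisfied · (6,1)2 4/4 satisfied · (6,2)2 4/4 satisfied · (6,3)2 5/5 satisfied · (6,4)2 3/3 satisfied
All meet the threshold, so the configuration is stable.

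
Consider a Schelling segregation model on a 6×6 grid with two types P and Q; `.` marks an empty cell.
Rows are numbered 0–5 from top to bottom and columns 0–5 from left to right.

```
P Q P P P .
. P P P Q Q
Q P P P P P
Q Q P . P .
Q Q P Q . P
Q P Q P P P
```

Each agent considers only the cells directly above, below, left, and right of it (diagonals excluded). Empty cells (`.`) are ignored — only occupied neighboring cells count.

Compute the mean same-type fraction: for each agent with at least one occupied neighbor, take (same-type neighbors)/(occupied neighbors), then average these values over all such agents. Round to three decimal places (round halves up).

0.591

(0,0)P 0/1
(0,1)Q 0/3
(0,2)P 2/3
(0,3)P 3/3
(0,4)P 1/2
(1,1)P 2/3
(1,2)P 4/4
(1,3)P 3/4
(1,4)Q 1/4
(1,5)Q 1/2
(2,0)Q 1/2
(2,1)P 2/4
(2,2)P 4/4
(2,3)P 3/3
(2,4)P 3/4
(2,5)P 1/2
(3,0)Q 3/3
(3,1)Q 2/4
(3,2)P 2/3
(3,4)P 1/1
(4,0)Q 3/3
(4,1)Q 2/4
(4,2)P 1/4
(4,3)Q 0/2
(4,5)P 1/1
(5,0)Q 1/2
(5,1)P 0/3
(5,2)Q 0/3
(5,3)P 1/3
(5,4)P 2/2
(5,5)P 2/2
Sum over 31 agents: 0/1 + 0/3 + 2/3 + 3/3 + 1/2 + 2/3 + 4/4 + 3/4 + 1/4 + 1/2 + 1/2 + 2/4 + 4/4 + 3/3 + 3/4 + 1/2 + 3/3 + 2/4 + 2/3 + 1/1 + 3/3 + 2/4 + 1/4 + 0/2 + 1/1 + 1/2 + 0/3 + 0/3 + 1/3 + 2/2 + 2/2 = 55/3; mean = 55/3 ÷ 31 = 55/93 = 0.591397… → 0.591.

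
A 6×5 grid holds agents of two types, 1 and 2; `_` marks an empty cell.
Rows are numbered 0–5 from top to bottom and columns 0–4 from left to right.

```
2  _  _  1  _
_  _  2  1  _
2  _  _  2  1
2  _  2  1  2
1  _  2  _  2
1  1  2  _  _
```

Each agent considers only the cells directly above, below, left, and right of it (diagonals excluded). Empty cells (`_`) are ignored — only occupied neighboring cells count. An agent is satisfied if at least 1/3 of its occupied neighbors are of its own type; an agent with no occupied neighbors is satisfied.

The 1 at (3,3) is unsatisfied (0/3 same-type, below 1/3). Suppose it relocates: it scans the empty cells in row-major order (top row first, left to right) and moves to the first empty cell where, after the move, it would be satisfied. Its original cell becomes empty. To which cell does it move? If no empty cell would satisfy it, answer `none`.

(0,2)

Vacating (3,3). Empty cells in order:
  (0,1): 0/1 same-type → still unsatisfied.
  (0,2): 1/2 same-type → satisfied — stop here.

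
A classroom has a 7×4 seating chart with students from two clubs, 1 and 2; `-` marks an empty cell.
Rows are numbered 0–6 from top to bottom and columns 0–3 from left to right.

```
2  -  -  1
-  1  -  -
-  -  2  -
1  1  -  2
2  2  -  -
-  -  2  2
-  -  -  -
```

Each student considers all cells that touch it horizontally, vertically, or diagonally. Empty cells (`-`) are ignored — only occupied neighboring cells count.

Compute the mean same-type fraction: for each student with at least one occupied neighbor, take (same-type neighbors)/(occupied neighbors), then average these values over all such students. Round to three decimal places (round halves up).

0.475

(0,0)2 0/1
(0,3)1 — no occupied neighbors
(1,1)1 0/2
(2,2)2 1/3
(3,0)1 1/3
(3,1)1 1/4
(3,3)2 1/1
(4,0)2 1/3
(4,1)2 2/4
(5,2)2 2/2
(5,3)2 1/1
Sum over 10 students: 0/1 + 0/2 + 1/3 + 1/3 + 1/4 + 1/1 + 1/3 + 2/4 + 2/2 + 1/1 = 19/4; mean = 19/4 ÷ 10 = 19/40 = 0.475 → 0.475.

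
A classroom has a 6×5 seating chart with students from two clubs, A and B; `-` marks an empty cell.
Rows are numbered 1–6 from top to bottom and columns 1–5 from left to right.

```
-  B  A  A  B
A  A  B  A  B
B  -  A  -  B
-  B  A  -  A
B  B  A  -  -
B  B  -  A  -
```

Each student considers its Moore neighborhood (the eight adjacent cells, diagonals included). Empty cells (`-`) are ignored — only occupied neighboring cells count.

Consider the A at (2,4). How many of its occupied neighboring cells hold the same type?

Occupied neighbors of (2,4): (1,3)=A, (1,4)=A, (1,5)=B, (2,3)=B, (2,5)=B, (3,3)=A, (3,5)=B.
Same type (A): 3 of 7.

3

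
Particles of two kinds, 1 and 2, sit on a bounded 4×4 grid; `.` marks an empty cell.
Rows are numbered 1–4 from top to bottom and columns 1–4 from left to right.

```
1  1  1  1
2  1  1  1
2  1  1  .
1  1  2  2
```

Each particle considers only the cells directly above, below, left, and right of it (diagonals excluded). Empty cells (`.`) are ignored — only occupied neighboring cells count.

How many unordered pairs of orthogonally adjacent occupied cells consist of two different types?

6

Scan each occupied cell's neighbors to the right and below so each pair is counted once.
From row 1: 1 unlike of 7 pairs (running 1/7).
From row 2: 1 unlike of 6 pairs (running 2/13).
From row 3: 3 unlike of 5 pairs (running 5/18).
From row 4: 1 unlike of 3 pairs (running 6/21).
Total adjacent occupied pairs: 21; unlike-type pairs: 6.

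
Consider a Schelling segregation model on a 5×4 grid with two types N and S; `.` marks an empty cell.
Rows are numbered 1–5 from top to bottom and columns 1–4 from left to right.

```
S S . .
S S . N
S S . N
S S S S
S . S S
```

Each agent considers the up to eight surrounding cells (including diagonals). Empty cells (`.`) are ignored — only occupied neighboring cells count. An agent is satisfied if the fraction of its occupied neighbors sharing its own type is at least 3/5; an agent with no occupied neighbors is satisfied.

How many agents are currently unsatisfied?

Row 1: (1,1)S 3/3 satisfied · (1,2)S 3/3 satisfied
Row 2: (2,1)S 5/5 satisfied · (2,2)S 5/5 satisfied · (2,4)N 1/1 satisfied
Row 3: (3,1)S 5/5 satisfied · (3,2)S 6/6 satisfied · (3,4)N 1/3 not
Row 4: (4,1)S 4/4 satisfied · (4,2)S 6/6 satisfied · (4,3)S 5/6 satisfied · (4,4)S 3/4 satisfied
Row 5: (5,1)S 2/2 satisfied · (5,3)S 4/4 satisfied · (5,4)S 3/3 satisfied
Unsatisfied: (3,4) — 1 in total.

1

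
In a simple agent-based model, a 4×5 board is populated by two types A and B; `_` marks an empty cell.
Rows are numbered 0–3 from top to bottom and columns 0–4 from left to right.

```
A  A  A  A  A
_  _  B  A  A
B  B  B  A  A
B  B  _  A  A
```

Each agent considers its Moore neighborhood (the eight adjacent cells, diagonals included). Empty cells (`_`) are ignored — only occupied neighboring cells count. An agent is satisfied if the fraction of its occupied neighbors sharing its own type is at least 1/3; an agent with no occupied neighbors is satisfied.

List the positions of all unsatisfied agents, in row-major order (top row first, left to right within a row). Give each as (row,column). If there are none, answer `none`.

(0,0)A 1/1 ok
(0,1)A 2/3 ok
(0,2)A 3/4 ok
(0,3)A 4/5 ok
(0,4)A 3/3 ok
(1,2)B 2/7 unhappy
(1,3)A 6/8 ok
(1,4)A 5/5 ok
(2,0)B 3/3 ok
(2,1)B 5/5 ok
(2,2)B 3/6 ok
(2,3)A 5/7 ok
(2,4)A 5/5 ok
(3,0)B 3/3 ok
(3,1)B 4/4 ok
(3,3)A 3/4 ok
(3,4)A 3/3 ok

(1,2)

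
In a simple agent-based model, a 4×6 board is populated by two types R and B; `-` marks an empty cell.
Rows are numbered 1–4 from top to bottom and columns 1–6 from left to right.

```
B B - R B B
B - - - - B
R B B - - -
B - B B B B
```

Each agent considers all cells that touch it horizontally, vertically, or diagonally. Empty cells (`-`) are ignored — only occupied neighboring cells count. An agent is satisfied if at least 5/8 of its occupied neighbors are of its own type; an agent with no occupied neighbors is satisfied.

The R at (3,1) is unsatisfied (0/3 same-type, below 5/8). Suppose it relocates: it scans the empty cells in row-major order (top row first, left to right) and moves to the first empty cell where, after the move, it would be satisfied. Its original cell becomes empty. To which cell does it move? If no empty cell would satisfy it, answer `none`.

Vacating (3,1). Empty cells in order:
  (1,3): 1/2 same-type → still unsatisfied.
  (2,2): 0/5 same-type → still unsatisfied.
  (2,3): 1/4 same-type → still unsatisfied.
  (2,4): 1/3 same-type → still unsatisfied.
  (2,5): 1/4 same-type → still unsatisfied.
  (3,4): 0/4 same-type → still unsatisfied.
  (3,5): 0/4 same-type → still unsatisfied.
  (3,6): 0/3 same-type → still unsatisfied.
  (4,2): 0/4 same-type → still unsatisfied.

none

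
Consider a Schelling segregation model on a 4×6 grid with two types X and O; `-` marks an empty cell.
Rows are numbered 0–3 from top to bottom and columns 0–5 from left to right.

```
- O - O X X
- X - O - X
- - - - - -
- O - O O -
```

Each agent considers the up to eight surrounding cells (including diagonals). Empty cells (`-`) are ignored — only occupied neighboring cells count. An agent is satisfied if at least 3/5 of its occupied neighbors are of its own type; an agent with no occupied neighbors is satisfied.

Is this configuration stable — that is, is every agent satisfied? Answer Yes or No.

No

(0,1)O 0/1 not
(0,3)O 1/2 not
(0,4)X 2/4 not
(0,5)X 2/2 satisfied
(1,1)X 0/1 not
(1,3)O 1/2 not
(1,5)X 2/2 satisfied
(3,1)O 0/0 satisfied
(3,3)O 1/1 satisfied
(3,4)O 1/1 satisfied
For instance (0,1) has only 0/1 same-type neighbors, below 3/5.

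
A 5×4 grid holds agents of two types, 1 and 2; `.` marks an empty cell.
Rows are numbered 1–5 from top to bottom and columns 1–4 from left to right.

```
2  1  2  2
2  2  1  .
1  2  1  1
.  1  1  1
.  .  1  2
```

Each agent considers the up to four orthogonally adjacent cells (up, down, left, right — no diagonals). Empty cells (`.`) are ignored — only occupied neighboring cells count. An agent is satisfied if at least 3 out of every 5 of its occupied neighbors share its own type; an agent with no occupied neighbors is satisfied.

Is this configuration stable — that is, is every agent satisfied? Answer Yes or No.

Row 1: (1,1)2 1/2 not · (1,2)1 0/3 not · (1,3)2 1/3 not · (1,4)2 1/1 satisfied
Row 2: (2,1)2 2/3 satisfied · (2,2)2 2/4 not · (2,3)1 1/3 not
Row 3: (3,1)1 0/2 not · (3,2)2 1/4 not · (3,3)1 3/4 satisfied · (3,4)1 2/2 satisfied
Row 4: (4,2)1 1/2 not · (4,3)1 4/4 satisfied · (4,4)1 2/3 satisfied
Row 5: (5,3)1 1/2 not · (5,4)2 0/2 not
For instance (1,1) has only 1/2 same-type neighbors, below 3/5.

No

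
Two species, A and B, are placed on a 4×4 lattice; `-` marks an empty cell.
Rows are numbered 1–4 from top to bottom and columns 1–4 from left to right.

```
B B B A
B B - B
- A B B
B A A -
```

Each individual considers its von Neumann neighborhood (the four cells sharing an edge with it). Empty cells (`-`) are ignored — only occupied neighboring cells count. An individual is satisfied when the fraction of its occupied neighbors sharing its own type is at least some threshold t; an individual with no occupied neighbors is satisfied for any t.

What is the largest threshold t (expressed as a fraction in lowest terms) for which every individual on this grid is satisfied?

0/1

(1,1)B 2/2
(1,2)B 3/3
(1,3)B 1/2
(1,4)A 0/2
(2,1)B 2/2
(2,2)B 2/3
(2,4)B 1/2
(3,2)A 1/3
(3,3)B 1/3
(3,4)B 2/2
(4,1)B 0/1
(4,2)A 2/3
(4,3)A 1/2
The smallest same-type fraction is 0/2 at (1,4), which reduces to 0/1. Any threshold above that leaves this individual unsatisfied.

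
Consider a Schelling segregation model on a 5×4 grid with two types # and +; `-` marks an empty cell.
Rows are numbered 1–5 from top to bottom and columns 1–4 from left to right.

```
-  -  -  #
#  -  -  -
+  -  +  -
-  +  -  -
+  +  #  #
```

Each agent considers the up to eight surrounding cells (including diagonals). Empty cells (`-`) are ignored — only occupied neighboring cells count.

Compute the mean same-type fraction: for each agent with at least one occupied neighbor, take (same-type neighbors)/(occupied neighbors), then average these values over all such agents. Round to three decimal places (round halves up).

(1,4)# — no occupied neighbors
(2,1)# 0/1
(3,1)+ 1/2
(3,3)+ 1/1
(4,2)+ 4/5
(5,1)+ 2/2
(5,2)+ 2/3
(5,3)# 1/3
(5,4)# 1/1
Sum over 8 agents: 0/1 + 1/2 + 1/1 + 4/5 + 2/2 + 2/3 + 1/3 + 1/1 = 53/10; mean = 53/10 ÷ 8 = 53/80 = 0.6625 → 0.663.

0.663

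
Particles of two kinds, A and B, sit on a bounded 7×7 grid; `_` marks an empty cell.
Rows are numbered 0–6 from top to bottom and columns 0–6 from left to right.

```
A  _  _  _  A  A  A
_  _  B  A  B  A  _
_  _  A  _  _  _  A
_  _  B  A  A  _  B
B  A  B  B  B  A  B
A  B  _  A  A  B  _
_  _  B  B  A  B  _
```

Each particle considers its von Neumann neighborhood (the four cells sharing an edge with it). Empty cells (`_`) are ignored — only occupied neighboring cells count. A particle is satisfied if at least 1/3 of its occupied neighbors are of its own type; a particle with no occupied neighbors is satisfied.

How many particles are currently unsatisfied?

(0,0)A 0/0 ✓
(0,4)A 1/2 ✓
(0,5)A 3/3 ✓
(0,6)A 1/1 ✓
(1,2)B 0/2 ✗
(1,3)A 0/2 ✗
(1,4)B 0/3 ✗
(1,5)A 1/2 ✓
(2,2)A 0/2 ✗
(2,6)A 0/1 ✗
(3,2)B 1/3 ✓
(3,3)A 1/3 ✓
(3,4)A 1/2 ✓
(3,6)B 1/2 ✓
(4,0)B 0/2 ✗
(4,1)A 0/3 ✗
(4,2)B 2/3 ✓
(4,3)B 2/4 ✓
(4,4)B 1/4 ✗
(4,5)A 0/3 ✗
(4,6)B 1/2 ✓
(5,0)A 0/2 ✗
(5,1)B 0/2 ✗
(5,3)A 1/3 ✓
(5,4)A 2/4 ✓
(5,5)B 1/3 ✓
(6,2)B 1/1 ✓
(6,3)B 1/3 ✓
(6,4)A 1/3 ✓
(6,5)B 1/2 ✓
Unsatisfied: (1,2), (1,3), (1,4), (2,2), (2,6), (4,0), (4,1), (4,4), (4,5), (5,0), (5,1) — 11 in total.

11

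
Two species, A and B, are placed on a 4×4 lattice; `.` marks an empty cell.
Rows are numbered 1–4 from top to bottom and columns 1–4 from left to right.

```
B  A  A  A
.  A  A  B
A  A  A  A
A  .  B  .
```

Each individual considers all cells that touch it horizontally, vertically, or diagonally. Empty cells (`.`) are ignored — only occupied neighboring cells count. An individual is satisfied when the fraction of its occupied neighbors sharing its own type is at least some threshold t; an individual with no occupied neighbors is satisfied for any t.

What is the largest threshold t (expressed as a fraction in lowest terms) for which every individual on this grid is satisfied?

0/1

(1,1)B 0/2
(1,2)A 3/4
(1,3)A 4/5
(1,4)A 2/3
(2,2)A 6/7
(2,3)A 7/8
(2,4)B 0/5
(3,1)A 3/3
(3,2)A 5/6
(3,3)A 4/6
(3,4)A 2/4
(4,1)A 2/2
(4,3)B 0/3
The smallest same-type fraction is 0/2 at (1,1), which reduces to 0/1. Any threshold above that leaves this individual unsatisfied.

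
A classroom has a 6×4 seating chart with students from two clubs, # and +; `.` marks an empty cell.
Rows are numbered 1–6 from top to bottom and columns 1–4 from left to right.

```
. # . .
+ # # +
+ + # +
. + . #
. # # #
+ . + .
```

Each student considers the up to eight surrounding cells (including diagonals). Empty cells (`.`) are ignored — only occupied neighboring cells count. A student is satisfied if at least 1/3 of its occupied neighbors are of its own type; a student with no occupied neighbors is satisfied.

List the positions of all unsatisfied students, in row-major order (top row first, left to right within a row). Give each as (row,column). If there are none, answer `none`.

(3,4), (5,2), (6,1), (6,3)

Row 1: (1,2)# 2/3 ok
Row 2: (2,1)+ 2/4 ok · (2,2)# 3/6 ok · (2,3)# 3/6 ok · (2,4)+ 1/3 ok
Row 3: (3,1)+ 3/4 ok · (3,2)+ 3/6 ok · (3,3)# 3/7 ok · (3,4)+ 1/4 unhappy
Row 4: (4,2)+ 2/5 ok · (4,4)# 3/4 ok
Row 5: (5,2)# 1/4 unhappy · (5,3)# 3/5 ok · (5,4)# 2/3 ok
Row 6: (6,1)+ 0/1 unhappy · (6,3)+ 0/3 unhappy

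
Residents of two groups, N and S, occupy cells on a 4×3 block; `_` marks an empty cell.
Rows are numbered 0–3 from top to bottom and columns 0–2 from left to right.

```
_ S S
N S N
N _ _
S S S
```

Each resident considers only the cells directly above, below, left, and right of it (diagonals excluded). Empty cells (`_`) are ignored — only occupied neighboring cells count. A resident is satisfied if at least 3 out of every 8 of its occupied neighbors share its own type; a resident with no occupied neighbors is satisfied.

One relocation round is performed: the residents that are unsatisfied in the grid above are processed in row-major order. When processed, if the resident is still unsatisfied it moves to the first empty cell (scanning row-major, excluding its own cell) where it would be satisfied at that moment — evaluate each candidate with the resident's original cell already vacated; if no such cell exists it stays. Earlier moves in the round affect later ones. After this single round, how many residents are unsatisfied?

0

Initially unsatisfied (in order): (1,1), (1,2).
  (1,1) → (0,0).
  (1,2) → (1,1).
Resulting grid:
S S S
N N _
N _ _
S S S
All satisfied now.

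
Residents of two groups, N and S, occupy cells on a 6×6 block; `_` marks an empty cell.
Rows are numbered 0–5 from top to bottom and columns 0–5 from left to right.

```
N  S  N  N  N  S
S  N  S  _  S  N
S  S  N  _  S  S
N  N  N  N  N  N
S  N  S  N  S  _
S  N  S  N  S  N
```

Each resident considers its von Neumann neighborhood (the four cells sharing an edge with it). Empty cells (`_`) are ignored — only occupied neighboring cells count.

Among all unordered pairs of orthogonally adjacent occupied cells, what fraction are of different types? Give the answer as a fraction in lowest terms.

31/50

Scan each occupied cell's neighbors to the right and below so each pair is counted once.
From row 0: 8 unlike of 10 pairs (running 8/10).
From row 1: 6 unlike of 8 pairs (running 14/18).
From row 2: 5 unlike of 8 pairs (running 19/26).
From row 3: 3 unlike of 10 pairs (running 22/36).
From row 4: 4 unlike of 9 pairs (running 26/45).
From row 5: 5 unlike of 5 pairs (running 31/50).
Total adjacent occupied pairs: 50; unlike-type pairs: 31.
31/50 is already in lowest terms.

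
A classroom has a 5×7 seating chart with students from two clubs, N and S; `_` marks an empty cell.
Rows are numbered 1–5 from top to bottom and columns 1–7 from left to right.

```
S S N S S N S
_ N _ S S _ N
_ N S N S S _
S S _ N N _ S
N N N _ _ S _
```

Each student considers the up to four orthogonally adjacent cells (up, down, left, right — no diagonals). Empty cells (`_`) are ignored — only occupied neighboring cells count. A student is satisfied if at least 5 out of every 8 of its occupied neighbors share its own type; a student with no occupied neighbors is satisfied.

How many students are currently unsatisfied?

(1,1)S 1/1 satisfied
(1,2)S 1/3 not
(1,3)N 0/2 not
(1,4)S 2/3 satisfied
(1,5)S 2/3 satisfied
(1,6)N 0/2 not
(1,7)S 0/2 not
(2,2)N 1/2 not
(2,4)S 2/3 satisfied
(2,5)S 3/3 satisfied
(2,7)N 0/1 not
(3,2)N 1/3 not
(3,3)S 0/2 not
(3,4)N 1/4 not
(3,5)S 2/4 not
(3,6)S 1/1 satisfied
(4,1)S 1/2 not
(4,2)S 1/3 not
(4,4)N 2/2 satisfied
(4,5)N 1/2 not
(4,7)S 0/0 satisfied
(5,1)N 1/2 not
(5,2)N 2/3 satisfied
(5,3)N 1/1 satisfied
(5,6)S 0/0 satisfied
Unsatisfied: (1,2), (1,3), (1,6), (1,7), (2,2), (2,7), (3,2), (3,3), (3,4), (3,5), (4,1), (4,2), (4,5), (5,1) — 14 in total.

14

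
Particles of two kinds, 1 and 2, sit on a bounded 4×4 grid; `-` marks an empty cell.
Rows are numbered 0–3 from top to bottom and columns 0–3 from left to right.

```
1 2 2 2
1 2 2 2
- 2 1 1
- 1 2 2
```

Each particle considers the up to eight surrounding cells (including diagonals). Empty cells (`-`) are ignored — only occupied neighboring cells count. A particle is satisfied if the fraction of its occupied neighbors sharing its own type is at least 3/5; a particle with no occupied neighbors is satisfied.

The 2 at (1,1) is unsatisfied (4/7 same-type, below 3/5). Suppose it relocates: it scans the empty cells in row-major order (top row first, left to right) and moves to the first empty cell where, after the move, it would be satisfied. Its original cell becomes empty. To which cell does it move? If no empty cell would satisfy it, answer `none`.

none

Vacating (1,1). Empty cells in order:
  (2,0): 1/3 same-type → still unsatisfied.
  (3,0): 1/2 same-type → still unsatisfied.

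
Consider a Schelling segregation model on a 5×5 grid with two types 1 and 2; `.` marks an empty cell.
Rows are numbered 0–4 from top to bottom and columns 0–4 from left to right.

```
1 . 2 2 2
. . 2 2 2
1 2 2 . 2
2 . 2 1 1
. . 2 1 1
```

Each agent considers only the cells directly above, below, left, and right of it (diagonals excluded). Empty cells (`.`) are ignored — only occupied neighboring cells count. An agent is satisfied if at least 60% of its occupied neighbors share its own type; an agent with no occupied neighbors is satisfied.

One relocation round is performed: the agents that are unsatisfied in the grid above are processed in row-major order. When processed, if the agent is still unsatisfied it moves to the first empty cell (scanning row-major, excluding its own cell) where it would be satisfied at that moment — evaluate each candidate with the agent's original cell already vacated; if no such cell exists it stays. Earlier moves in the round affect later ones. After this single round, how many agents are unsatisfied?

3

Initially unsatisfied (in order): (2,0), (2,1), (2,4), (3,0), (4,2).
  (2,0) → (1,0).
  (2,1): now satisfied by earlier moves; stays.
  (2,4) → (1,1).
  (3,0): now satisfied by earlier moves; stays.
  (4,2) → (0,1).
Resulting grid:
1 2 2 2 2
1 2 2 2 2
. 2 2 . .
2 . 2 1 1
. . . 1 1
Unsatisfied now: (0,0), (1,0), (3,2).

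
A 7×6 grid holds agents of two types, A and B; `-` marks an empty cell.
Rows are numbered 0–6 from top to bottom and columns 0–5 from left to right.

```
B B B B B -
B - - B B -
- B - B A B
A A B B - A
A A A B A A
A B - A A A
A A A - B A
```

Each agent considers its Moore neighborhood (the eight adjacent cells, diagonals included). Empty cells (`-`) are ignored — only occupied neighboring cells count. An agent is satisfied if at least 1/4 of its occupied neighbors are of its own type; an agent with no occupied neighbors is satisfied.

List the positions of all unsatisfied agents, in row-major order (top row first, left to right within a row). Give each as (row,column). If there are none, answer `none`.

Row 0: (0,0)B 2/2 ok · (0,1)B 3/3 ok · (0,2)B 3/3 ok · (0,3)B 4/4 ok · (0,4)B 3/3 ok
Row 1: (1,0)B 3/3 ok · (1,3)B 5/6 ok · (1,4)B 5/6 ok
Row 2: (2,1)B 2/4 ok · (2,3)B 4/5 ok · (2,4)A 1/6 unhappy · (2,5)B 1/3 ok
Row 3: (3,0)A 3/4 ok · (3,1)A 4/6 ok · (3,2)B 4/7 ok · (3,3)B 3/6 ok · (3,5)A 3/4 ok
Row 4: (4,0)A 4/5 ok · (4,1)A 5/7 ok · (4,2)A 3/7 ok · (4,3)B 2/6 ok · (4,4)A 5/7 ok · (4,5)A 4/4 ok
Row 5: (5,0)A 4/5 ok · (5,1)B 0/7 unhappy · (5,3)A 4/6 ok · (5,4)A 5/7 ok · (5,5)A 4/5 ok
Row 6: (6,0)A 2/3 ok · (6,1)A 3/4 ok · (6,2)A 2/3 ok · (6,4)B 0/4 unhappy · (6,5)A 2/3 ok

(2,4), (5,1), (6,4)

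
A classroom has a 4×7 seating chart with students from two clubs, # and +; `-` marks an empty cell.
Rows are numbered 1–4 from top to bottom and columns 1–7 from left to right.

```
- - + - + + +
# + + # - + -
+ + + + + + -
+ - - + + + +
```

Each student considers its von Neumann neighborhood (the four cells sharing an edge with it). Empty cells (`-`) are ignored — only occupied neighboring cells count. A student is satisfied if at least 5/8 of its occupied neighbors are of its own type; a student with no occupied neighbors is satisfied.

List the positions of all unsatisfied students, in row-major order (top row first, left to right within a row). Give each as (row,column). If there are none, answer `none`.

(2,1), (2,4)

Row 1: (1,3)+ 1/1 satisfied · (1,5)+ 1/1 satisfied · (1,6)+ 3/3 satisfied · (1,7)+ 1/1 satisfied
Row 2: (2,1)# 0/2 not · (2,2)+ 2/3 satisfied · (2,3)+ 3/4 satisfied · (2,4)# 0/2 not · (2,6)+ 2/2 satisfied
Row 3: (3,1)+ 2/3 satisfied · (3,2)+ 3/3 satisfied · (3,3)+ 3/3 satisfied · (3,4)+ 3/4 satisfied · (3,5)+ 3/3 satisfied · (3,6)+ 3/3 satisfied
Row 4: (4,1)+ 1/1 satisfied · (4,4)+ 2/2 satisfied · (4,5)+ 3/3 satisfied · (4,6)+ 3/3 satisfied · (4,7)+ 1/1 satisfied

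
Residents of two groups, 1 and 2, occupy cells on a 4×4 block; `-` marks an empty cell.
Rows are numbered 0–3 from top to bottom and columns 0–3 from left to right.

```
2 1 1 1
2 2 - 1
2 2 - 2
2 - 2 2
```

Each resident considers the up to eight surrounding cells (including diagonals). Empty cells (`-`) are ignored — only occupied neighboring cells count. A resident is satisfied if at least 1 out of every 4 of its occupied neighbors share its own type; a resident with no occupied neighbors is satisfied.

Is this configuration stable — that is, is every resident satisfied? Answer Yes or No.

Yes

Row 0: (0,0)2 2/3 ✓ · (0,1)1 1/4 ✓ · (0,2)1 3/4 ✓ · (0,3)1 2/2 ✓
Row 1: (1,0)2 4/5 ✓ · (1,1)2 4/6 ✓ · (1,3)1 2/3 ✓
Row 2: (2,0)2 4/4 ✓ · (2,1)2 5/5 ✓ · (2,3)2 2/3 ✓
Row 3: (3,0)2 2/2 ✓ · (3,2)2 3/3 ✓ · (3,3)2 2/2 ✓
All meet the threshold, so the configuration is stable.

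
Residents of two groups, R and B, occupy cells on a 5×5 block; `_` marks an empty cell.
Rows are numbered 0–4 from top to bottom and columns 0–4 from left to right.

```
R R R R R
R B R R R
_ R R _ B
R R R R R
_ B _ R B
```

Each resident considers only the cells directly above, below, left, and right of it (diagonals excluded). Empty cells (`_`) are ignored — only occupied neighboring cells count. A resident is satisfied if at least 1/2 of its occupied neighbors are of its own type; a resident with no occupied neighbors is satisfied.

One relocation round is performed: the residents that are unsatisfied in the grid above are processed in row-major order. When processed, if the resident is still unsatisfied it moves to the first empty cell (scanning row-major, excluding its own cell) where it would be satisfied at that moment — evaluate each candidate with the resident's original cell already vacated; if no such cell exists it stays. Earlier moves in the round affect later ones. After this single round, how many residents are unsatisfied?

0

Initially unsatisfied (in order): (1,1), (2,4), (3,4), (4,1), (4,4).
  (1,1) → (4,0).
  (2,4): no empty cell satisfies it; stays.
  (3,4) → (1,1).
  (4,1): now satisfied by earlier moves; stays.
  (4,4) → (3,4).
Resulting grid:
R R R R R
R R R R R
_ R R _ B
R R R R B
B B _ R _
All satisfied now.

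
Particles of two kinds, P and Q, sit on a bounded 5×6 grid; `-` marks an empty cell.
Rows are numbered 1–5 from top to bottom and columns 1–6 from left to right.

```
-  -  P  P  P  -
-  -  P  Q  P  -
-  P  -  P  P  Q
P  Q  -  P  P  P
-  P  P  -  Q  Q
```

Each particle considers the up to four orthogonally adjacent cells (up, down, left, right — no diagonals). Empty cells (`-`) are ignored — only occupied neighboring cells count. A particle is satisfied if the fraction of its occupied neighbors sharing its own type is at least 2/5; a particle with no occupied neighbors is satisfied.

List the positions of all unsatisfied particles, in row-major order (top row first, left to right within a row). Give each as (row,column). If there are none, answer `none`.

(1,3)P 2/2 ok
(1,4)P 2/3 ok
(1,5)P 2/2 ok
(2,3)P 1/2 ok
(2,4)Q 0/4 unhappy
(2,5)P 2/3 ok
(3,2)P 0/1 unhappy
(3,4)P 2/3 ok
(3,5)P 3/4 ok
(3,6)Q 0/2 unhappy
(4,1)P 0/1 unhappy
(4,2)Q 0/3 unhappy
(4,4)P 2/2 ok
(4,5)P 3/4 ok
(4,6)P 1/3 unhappy
(5,2)P 1/2 ok
(5,3)P 1/1 ok
(5,5)Q 1/2 ok
(5,6)Q 1/2 ok

(2,4), (3,2), (3,6), (4,1), (4,2), (4,6)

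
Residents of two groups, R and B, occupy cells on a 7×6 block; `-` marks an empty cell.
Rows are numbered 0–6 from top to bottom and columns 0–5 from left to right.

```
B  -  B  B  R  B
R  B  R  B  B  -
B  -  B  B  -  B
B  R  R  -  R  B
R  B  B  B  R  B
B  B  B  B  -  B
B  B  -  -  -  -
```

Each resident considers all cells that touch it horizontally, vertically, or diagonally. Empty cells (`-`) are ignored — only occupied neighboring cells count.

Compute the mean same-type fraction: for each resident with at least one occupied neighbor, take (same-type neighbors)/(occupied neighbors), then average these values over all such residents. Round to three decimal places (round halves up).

0.530

Row 0: (0,0)B 1/2 · (0,2)B 3/4 · (0,3)B 3/5 · (0,4)R 0/4 · (0,5)B 1/2
Row 1: (1,0)R 0/3 · (1,1)B 4/6 · (1,2)R 0/6 · (1,3)B 5/7 · (1,4)B 5/6
Row 2: (2,0)B 2/4 · (2,2)B 3/6 · (2,3)B 3/6 · (2,5)B 2/3
Row 3: (3,0)B 2/4 · (3,1)R 2/7 · (3,2)R 1/6 · (3,4)R 1/6 · (3,5)B 2/4
Row 4: (4,0)R 1/5 · (4,1)B 5/8 · (4,2)B 5/7 · (4,3)B 3/6 · (4,4)R 1/6 · (4,5)B 2/4
Row 5: (5,0)B 4/5 · (5,1)B 6/7 · (5,2)B 6/6 · (5,3)B 3/4 · (5,5)B 1/2
Row 6: (6,0)B 3/3 · (6,1)B 4/4
Sum over 32 residents: 1/2 + 3/4 + 3/5 + 0/4 + 1/2 + 0/3 + 4/6 + 0/6 + 5/7 + 5/6 + 2/4 + 3/6 + 3/6 + 2/3 + 2/4 + 2/7 + 1/6 + 1/6 + 2/4 + 1/5 + 5/8 + 5/7 + 3/6 + 1/6 + 2/4 + 4/5 + 6/7 + 6/6 + 3/4 + 1/2 + 3/3 + 4/4 = 14249/840; mean = 14249/840 ÷ 32 = 14249/26880 = 0.530096… → 0.530.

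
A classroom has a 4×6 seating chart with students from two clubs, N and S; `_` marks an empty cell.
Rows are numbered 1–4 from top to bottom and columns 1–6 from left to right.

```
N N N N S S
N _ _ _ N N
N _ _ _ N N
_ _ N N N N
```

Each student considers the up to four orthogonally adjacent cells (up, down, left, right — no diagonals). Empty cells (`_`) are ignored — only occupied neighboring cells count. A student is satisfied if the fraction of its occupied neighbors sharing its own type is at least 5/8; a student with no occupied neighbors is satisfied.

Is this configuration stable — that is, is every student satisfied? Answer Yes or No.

No

Row 1: (1,1)N 2/2 ✓ · (1,2)N 2/2 ✓ · (1,3)N 2/2 ✓ · (1,4)N 1/2 ✗ · (1,5)S 1/3 ✗ · (1,6)S 1/2 ✗
Row 2: (2,1)N 2/2 ✓ · (2,5)N 2/3 ✓ · (2,6)N 2/3 ✓
Row 3: (3,1)N 1/1 ✓ · (3,5)N 3/3 ✓ · (3,6)N 3/3 ✓
Row 4: (4,3)N 1/1 ✓ · (4,4)N 2/2 ✓ · (4,5)N 3/3 ✓ · (4,6)N 2/2 ✓
For instance (1,4) has only 1/2 same-type neighbors, below 5/8.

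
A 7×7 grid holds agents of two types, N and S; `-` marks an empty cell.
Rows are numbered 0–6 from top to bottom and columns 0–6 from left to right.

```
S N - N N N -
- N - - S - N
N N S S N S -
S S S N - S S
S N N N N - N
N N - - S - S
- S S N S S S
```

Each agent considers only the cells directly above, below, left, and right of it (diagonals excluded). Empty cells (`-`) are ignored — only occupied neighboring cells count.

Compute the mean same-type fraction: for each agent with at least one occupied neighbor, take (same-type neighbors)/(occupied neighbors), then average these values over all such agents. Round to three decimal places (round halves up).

0.543

(0,0)S 0/1
(0,1)N 1/2
(0,3)N 1/1
(0,4)N 2/3
(0,5)N 1/1
(1,1)N 2/2
(1,4)S 0/2
(1,6)N — no occupied neighbors
(2,0)N 1/2
(2,1)N 2/4
(2,2)S 2/3
(2,3)S 1/3
(2,4)N 0/3
(2,5)S 1/2
(3,0)S 2/3
(3,1)S 2/4
(3,2)S 2/4
(3,3)N 1/3
(3,5)S 2/2
(3,6)S 1/2
(4,0)S 1/3
(4,1)N 2/4
(4,2)N 2/3
(4,3)N 3/3
(4,4)N 1/2
(4,6)N 0/2
(5,0)N 1/2
(5,1)N 2/3
(5,4)S 1/2
(5,6)S 1/2
(6,1)S 1/2
(6,2)S 1/2
(6,3)N 0/2
(6,4)S 2/3
(6,5)S 2/2
(6,6)S 2/2
Sum over 35 agents: 0/1 + 1/2 + 1/1 + 2/3 + 1/1 + 2/2 + 0/2 + 1/2 + 2/4 + 2/3 + 1/3 + 0/3 + 1/2 + 2/3 + 2/4 + 2/4 + 1/3 + 2/2 + 1/2 + 1/3 + 2/4 + 2/3 + 3/3 + 1/2 + 0/2 + 1/2 + 2/3 + 1/2 + 1/2 + 1/2 + 1/2 + 0/2 + 2/3 + 2/2 + 2/2 = 19; mean = 19 ÷ 35 = 19/35 = 0.542857… → 0.543.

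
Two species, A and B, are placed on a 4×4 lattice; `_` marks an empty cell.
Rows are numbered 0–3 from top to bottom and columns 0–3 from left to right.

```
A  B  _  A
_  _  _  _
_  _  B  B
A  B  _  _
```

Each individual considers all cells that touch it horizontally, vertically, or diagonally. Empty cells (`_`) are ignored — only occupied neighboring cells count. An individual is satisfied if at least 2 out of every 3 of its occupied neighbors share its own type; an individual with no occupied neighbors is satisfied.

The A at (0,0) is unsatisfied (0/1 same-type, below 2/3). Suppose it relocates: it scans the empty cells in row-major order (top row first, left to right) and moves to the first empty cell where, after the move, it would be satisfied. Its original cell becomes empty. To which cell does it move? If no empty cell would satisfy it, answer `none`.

none

Vacating (0,0). Empty cells in order:
  (0,2): 1/2 same-type → still unsatisfied.
  (1,0): 0/1 same-type → still unsatisfied.
  (1,1): 0/2 same-type → still unsatisfied.
  (1,2): 1/4 same-type → still unsatisfied.
  (1,3): 1/3 same-type → still unsatisfied.
  (2,0): 1/2 same-type → still unsatisfied.
  (2,1): 1/3 same-type → still unsatisfied.
  (3,2): 0/3 same-type → still unsatisfied.
  (3,3): 0/2 same-type → still unsatisfied.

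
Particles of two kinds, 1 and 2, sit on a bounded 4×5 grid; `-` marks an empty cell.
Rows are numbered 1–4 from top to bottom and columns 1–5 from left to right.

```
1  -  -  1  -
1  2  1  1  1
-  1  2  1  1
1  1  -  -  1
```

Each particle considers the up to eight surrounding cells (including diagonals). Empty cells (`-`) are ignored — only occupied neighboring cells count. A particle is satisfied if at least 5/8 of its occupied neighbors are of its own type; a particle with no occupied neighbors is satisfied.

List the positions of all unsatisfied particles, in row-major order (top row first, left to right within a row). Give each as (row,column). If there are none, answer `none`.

(1,1), (2,2), (3,3)

Row 1: (1,1)1 1/2 unhappy · (1,4)1 3/3 ok
Row 2: (2,1)1 2/3 ok · (2,2)2 1/5 unhappy · (2,3)1 4/6 ok · (2,4)1 5/6 ok · (2,5)1 4/4 ok
Row 3: (3,2)1 4/6 ok · (3,3)2 1/6 unhappy · (3,4)1 5/6 ok · (3,5)1 4/4 ok
Row 4: (4,1)1 2/2 ok · (4,2)1 2/3 ok · (4,5)1 2/2 ok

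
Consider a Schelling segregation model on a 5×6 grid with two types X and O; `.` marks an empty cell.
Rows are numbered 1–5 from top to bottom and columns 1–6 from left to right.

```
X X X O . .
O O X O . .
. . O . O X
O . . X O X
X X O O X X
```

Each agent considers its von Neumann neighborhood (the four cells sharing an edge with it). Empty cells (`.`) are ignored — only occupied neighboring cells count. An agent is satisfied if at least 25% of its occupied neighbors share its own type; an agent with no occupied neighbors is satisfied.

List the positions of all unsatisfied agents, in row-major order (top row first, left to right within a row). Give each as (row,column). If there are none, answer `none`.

(3,3), (4,1), (4,4)

Row 1: (1,1)X 1/2 ✓ · (1,2)X 2/3 ✓ · (1,3)X 2/3 ✓ · (1,4)O 1/2 ✓
Row 2: (2,1)O 1/2 ✓ · (2,2)O 1/3 ✓ · (2,3)X 1/4 ✓ · (2,4)O 1/2 ✓
Row 3: (3,3)O 0/1 ✗ · (3,5)O 1/2 ✓ · (3,6)X 1/2 ✓
Row 4: (4,1)O 0/1 ✗ · (4,4)X 0/2 ✗ · (4,5)O 1/4 ✓ · (4,6)X 2/3 ✓
Row 5: (5,1)X 1/2 ✓ · (5,2)X 1/2 ✓ · (5,3)O 1/2 ✓ · (5,4)O 1/3 ✓ · (5,5)X 1/3 ✓ · (5,6)X 2/2 ✓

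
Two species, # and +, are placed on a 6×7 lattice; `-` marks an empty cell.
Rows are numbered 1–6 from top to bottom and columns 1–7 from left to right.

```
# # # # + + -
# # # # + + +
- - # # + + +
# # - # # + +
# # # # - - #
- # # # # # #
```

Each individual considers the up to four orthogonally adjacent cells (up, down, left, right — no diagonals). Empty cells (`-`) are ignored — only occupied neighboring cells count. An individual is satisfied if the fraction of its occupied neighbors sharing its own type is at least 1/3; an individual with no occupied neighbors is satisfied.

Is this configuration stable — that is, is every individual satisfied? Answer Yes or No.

(1,1)# 2/2 ok
(1,2)# 3/3 ok
(1,3)# 3/3 ok
(1,4)# 2/3 ok
(1,5)+ 2/3 ok
(1,6)+ 2/2 ok
(2,1)# 2/2 ok
(2,2)# 3/3 ok
(2,3)# 4/4 ok
(2,4)# 3/4 ok
(2,5)+ 3/4 ok
(2,6)+ 4/4 ok
(2,7)+ 2/2 ok
(3,3)# 2/2 ok
(3,4)# 3/4 ok
(3,5)+ 2/4 ok
(3,6)+ 4/4 ok
(3,7)+ 3/3 ok
(4,1)# 2/2 ok
(4,2)# 2/2 ok
(4,4)# 3/3 ok
(4,5)# 1/3 ok
(4,6)+ 2/3 ok
(4,7)+ 2/3 ok
(5,1)# 2/2 ok
(5,2)# 4/4 ok
(5,3)# 3/3 ok
(5,4)# 3/3 ok
(5,7)# 1/2 ok
(6,2)# 2/2 ok
(6,3)# 3/3 ok
(6,4)# 3/3 ok
(6,5)# 2/2 ok
(6,6)# 2/2 ok
(6,7)# 2/2 ok
All meet the threshold, so the configuration is stable.

Yes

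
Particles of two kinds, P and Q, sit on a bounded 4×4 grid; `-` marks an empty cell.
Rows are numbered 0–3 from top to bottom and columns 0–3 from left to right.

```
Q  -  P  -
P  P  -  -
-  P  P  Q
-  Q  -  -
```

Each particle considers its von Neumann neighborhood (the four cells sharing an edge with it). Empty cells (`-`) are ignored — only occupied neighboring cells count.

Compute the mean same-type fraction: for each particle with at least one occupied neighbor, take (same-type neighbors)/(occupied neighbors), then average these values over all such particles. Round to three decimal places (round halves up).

0.381

(0,0)Q 0/1
(0,2)P — no occupied neighbors
(1,0)P 1/2
(1,1)P 2/2
(2,1)P 2/3
(2,2)P 1/2
(2,3)Q 0/1
(3,1)Q 0/1
Sum over 7 particles: 0/1 + 1/2 + 2/2 + 2/3 + 1/2 + 0/1 + 0/1 = 8/3; mean = 8/3 ÷ 7 = 8/21 = 0.380952… → 0.381.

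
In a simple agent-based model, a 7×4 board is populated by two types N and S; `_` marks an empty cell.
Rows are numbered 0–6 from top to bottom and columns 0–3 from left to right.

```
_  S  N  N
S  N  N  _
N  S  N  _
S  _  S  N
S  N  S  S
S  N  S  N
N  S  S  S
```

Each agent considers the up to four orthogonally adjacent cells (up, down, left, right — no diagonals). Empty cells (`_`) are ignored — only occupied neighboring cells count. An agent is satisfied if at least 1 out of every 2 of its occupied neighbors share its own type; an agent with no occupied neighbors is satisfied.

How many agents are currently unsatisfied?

(0,1)S 0/2 not
(0,2)N 2/3 satisfied
(0,3)N 1/1 satisfied
(1,0)S 0/2 not
(1,1)N 1/4 not
(1,2)N 3/3 satisfied
(2,0)N 0/3 not
(2,1)S 0/3 not
(2,2)N 1/3 not
(3,0)S 1/2 satisfied
(3,2)S 1/3 not
(3,3)N 0/2 not
(4,0)S 2/3 satisfied
(4,1)N 1/3 not
(4,2)S 3/4 satisfied
(4,3)S 1/3 not
(5,0)S 1/3 not
(5,1)N 1/4 not
(5,2)S 2/4 satisfied
(5,3)N 0/3 not
(6,0)N 0/2 not
(6,1)S 1/3 not
(6,2)S 3/3 satisfied
(6,3)S 1/2 satisfied
Unsatisfied: (0,1), (1,0), (1,1), (2,0), (2,1), (2,2), (3,2), (3,3), (4,1), (4,3), (5,0), (5,1), (5,3), (6,0), (6,1) — 15 in total.

15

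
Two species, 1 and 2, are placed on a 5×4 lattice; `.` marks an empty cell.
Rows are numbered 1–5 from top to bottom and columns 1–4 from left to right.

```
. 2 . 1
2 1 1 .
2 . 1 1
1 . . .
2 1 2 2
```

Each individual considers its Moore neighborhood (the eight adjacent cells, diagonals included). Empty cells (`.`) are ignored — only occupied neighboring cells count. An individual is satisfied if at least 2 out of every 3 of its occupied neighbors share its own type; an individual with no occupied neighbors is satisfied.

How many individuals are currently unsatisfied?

Row 1: (1,2)2 1/3 ✗ · (1,4)1 1/1 ✓
Row 2: (2,1)2 2/3 ✓ · (2,2)1 2/5 ✗ · (2,3)1 4/5 ✓
Row 3: (3,1)2 1/3 ✗ · (3,3)1 3/3 ✓ · (3,4)1 2/2 ✓
Row 4: (4,1)1 1/3 ✗
Row 5: (5,1)2 0/2 ✗ · (5,2)1 1/3 ✗ · (5,3)2 1/2 ✗ · (5,4)2 1/1 ✓
Unsatisfied: (1,2), (2,2), (3,1), (4,1), (5,1), (5,2), (5,3) — 7 in total.

7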